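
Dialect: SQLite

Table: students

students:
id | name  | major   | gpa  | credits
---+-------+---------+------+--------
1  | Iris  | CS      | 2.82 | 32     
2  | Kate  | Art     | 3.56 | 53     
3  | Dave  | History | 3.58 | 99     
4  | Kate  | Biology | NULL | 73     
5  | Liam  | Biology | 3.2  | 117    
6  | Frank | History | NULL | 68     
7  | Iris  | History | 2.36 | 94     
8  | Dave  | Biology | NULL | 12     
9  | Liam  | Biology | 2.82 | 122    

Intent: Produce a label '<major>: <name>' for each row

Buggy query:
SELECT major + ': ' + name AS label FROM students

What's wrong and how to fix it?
Bug: '+' is numeric addition; on text columns SQLite converts them to 0 instead of concatenating

Fix: Replace + with || to concatenate text

Corrected query:
SELECT major || ': ' || name AS label FROM students

Result:
label         
--------------
CS: Iris      
Art: Kate     
History: Dave 
Biology: Kate 
Biology: Liam 
History: Frank
History: Iris 
Biology: Dave 
Biology: Liam 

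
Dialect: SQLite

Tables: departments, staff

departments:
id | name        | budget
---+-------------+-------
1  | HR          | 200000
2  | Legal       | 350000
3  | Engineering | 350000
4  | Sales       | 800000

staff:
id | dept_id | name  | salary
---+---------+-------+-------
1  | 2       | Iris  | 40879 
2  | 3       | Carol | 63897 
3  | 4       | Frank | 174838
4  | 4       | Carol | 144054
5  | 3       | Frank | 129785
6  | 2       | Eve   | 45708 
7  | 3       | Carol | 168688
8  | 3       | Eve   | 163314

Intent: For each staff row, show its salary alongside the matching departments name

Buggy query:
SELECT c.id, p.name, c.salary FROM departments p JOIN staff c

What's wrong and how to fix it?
Bug: JOIN with no ON clause produces a cartesian product; every staff row pairs with every departments row

Fix: Add ON c.dept_id = p.id to the JOIN

Corrected query:
SELECT c.id, p.name, c.salary FROM departments p JOIN staff c ON c.dept_id = p.id

Result:
id | name        | salary
---+-------------+-------
1  | Legal       | 40879 
2  | Engineering | 63897 
3  | Sales       | 174838
4  | Sales       | 144054
5  | Engineering | 129785
6  | Legal       | 45708 
7  | Engineering | 168688
8  | Engineering | 163314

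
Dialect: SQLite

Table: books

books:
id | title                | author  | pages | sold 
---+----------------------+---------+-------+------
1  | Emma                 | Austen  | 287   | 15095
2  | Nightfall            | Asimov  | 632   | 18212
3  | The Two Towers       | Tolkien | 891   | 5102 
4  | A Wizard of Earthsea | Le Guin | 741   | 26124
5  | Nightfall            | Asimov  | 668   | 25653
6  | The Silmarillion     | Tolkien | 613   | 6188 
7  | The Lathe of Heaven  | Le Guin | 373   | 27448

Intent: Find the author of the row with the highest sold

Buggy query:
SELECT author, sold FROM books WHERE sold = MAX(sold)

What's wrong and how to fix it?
Bug: MAX(sold) is an aggregate and cannot be used directly in WHERE

Fix: Wrap MAX in a scalar subquery so WHERE compares against a single value

Corrected query:
SELECT author, sold FROM books WHERE sold = (SELECT MAX(sold) FROM books)

Result:
author  | sold 
--------+------
Le Guin | 27448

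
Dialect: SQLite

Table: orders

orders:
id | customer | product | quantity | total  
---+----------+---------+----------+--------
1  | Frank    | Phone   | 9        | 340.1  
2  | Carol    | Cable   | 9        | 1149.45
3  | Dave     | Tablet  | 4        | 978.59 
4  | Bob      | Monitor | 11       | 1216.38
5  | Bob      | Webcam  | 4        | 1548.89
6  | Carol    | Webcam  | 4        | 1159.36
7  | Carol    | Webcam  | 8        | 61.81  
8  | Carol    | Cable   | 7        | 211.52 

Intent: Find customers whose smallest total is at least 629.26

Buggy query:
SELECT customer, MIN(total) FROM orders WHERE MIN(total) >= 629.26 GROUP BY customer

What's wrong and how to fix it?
Bug: Aggregates like MIN are computed per group after WHERE runs

Fix: Replace WHERE with HAVING after the GROUP BY

Corrected query:
SELECT customer, MIN(total) FROM orders GROUP BY customer HAVING MIN(total) >= 629.26

Result:
customer | MIN(total)
---------+-----------
Bob      | 1216.38   
Dave     | 978.59    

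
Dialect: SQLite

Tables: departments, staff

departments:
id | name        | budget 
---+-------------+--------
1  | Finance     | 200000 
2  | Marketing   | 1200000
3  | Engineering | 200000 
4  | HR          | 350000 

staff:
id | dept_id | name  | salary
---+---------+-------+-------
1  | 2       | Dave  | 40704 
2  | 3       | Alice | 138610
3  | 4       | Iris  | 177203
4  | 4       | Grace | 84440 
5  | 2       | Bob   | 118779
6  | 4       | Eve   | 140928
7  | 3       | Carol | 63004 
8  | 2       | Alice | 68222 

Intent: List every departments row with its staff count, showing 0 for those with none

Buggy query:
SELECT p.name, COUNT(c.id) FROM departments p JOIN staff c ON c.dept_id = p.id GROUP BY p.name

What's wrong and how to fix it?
Bug: An inner join excludes parents with zero children

Fix: Switch to LEFT JOIN to retain unmatched parent rows

Corrected query:
SELECT p.name, COUNT(c.id) FROM departments p LEFT JOIN staff c ON c.dept_id = p.id GROUP BY p.name

Result:
name        | COUNT(c.id)
------------+------------
Engineering | 2          
Finance     | 0          
HR          | 3          
Marketing   | 3          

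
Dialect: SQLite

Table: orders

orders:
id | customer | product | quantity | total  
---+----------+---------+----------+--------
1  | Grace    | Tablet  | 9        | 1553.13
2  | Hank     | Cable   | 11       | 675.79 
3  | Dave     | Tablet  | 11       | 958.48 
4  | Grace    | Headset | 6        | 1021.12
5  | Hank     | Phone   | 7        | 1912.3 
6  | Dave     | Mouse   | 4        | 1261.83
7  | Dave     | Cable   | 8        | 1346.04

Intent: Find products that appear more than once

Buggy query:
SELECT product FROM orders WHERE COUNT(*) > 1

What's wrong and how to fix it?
Bug: WHERE can't reference COUNT(*); aggregates are computed after WHERE

Fix: GROUP BY product, then filter groups with HAVING COUNT(*) > 1

Corrected query:
SELECT product FROM orders GROUP BY product HAVING COUNT(*) > 1

Result:
product
-------
Cable  
Tablet 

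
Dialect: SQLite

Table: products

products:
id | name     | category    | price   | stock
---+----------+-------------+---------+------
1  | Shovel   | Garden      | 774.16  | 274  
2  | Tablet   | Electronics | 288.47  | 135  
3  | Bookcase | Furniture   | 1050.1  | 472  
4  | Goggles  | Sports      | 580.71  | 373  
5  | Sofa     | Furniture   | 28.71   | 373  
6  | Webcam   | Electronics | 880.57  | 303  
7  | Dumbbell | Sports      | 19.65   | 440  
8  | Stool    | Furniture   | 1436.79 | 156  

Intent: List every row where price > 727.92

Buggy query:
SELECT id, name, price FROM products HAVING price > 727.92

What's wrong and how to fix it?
Bug: HAVING filters the output of aggregation, but this query has no GROUP BY and no aggregate functions, so SQLite rejects it (HAVING clause on a non-aggregate query); the condition here is per row

Fix: Use WHERE for row-level filtering

Corrected query:
SELECT id, name, price FROM products WHERE price > 727.92

Result:
id | name     | price  
---+----------+--------
1  | Shovel   | 774.16 
3  | Bookcase | 1050.1 
6  | Webcam   | 880.57 
8  | Stool    | 1436.79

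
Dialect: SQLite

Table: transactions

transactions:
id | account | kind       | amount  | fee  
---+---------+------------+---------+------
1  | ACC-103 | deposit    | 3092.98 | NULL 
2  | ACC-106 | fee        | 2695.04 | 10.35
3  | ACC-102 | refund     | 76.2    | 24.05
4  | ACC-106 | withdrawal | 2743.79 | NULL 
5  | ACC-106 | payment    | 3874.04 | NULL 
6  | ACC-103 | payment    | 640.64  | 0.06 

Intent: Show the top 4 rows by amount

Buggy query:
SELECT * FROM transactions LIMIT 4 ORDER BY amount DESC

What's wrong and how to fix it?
Bug: ORDER BY cannot follow LIMIT; LIMIT is the final clause

Fix: Sort with ORDER BY, then apply LIMIT

Corrected query:
SELECT * FROM transactions ORDER BY amount DESC LIMIT 4

Result:
id | account | kind       | amount  | fee  
---+---------+------------+---------+------
5  | ACC-106 | payment    | 3874.04 | NULL 
1  | ACC-103 | deposit    | 3092.98 | NULL 
4  | ACC-106 | withdrawal | 2743.79 | NULL 
2  | ACC-106 | fee        | 2695.04 | 10.35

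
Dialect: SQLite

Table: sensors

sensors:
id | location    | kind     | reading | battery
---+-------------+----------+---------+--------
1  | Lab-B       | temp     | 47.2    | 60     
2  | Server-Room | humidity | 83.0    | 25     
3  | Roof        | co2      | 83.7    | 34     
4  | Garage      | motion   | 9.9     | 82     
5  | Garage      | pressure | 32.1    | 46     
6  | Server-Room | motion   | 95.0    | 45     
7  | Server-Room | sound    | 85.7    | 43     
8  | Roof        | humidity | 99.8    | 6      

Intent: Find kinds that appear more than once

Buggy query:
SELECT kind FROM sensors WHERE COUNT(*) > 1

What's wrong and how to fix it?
Bug: WHERE can't reference COUNT(*); aggregates are computed after WHERE

Fix: GROUP BY kind, then filter groups with HAVING COUNT(*) > 1

Corrected query:
SELECT kind FROM sensors GROUP BY kind HAVING COUNT(*) > 1

Result:
kind    
--------
humidity
motion  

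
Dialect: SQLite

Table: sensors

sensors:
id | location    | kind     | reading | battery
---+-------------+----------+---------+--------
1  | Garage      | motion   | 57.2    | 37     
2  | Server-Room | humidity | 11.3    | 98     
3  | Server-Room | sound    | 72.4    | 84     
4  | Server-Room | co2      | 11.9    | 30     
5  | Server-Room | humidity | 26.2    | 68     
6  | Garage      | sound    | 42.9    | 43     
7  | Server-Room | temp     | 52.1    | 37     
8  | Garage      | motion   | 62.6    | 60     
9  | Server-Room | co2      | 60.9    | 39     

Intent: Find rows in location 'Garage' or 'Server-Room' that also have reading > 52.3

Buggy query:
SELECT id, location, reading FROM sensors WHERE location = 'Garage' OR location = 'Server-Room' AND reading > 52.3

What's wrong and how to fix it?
Bug: Without parentheses, AND is evaluated before OR, so the reading filter only applies to the 'Server-Room' branch

Fix: Group the OR with parentheses (or use IN), then AND the threshold

Corrected query:
SELECT id, location, reading FROM sensors WHERE (location = 'Garage' OR location = 'Server-Room') AND reading > 52.3

Result:
id | location    | reading
---+-------------+--------
1  | Garage      | 57.2   
3  | Server-Room | 72.4   
8  | Garage      | 62.6   
9  | Server-Room | 60.9   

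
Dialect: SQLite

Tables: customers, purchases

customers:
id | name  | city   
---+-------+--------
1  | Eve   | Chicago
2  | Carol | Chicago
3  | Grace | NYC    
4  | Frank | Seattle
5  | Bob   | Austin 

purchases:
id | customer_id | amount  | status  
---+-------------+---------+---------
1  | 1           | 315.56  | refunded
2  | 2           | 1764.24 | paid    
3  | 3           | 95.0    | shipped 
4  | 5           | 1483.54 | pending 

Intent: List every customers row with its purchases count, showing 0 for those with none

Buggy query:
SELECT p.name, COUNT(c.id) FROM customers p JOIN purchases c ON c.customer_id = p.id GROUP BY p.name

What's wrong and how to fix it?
Bug: An inner join excludes parents with zero children

Fix: Use LEFT JOIN so parents without children still appear (COUNT(c.id) gives 0)

Corrected query:
SELECT p.name, COUNT(c.id) FROM customers p LEFT JOIN purchases c ON c.customer_id = p.id GROUP BY p.name

Result:
name  | COUNT(c.id)
------+------------
Bob   | 1          
Carol | 1          
Eve   | 1          
Frank | 0          
Grace | 1          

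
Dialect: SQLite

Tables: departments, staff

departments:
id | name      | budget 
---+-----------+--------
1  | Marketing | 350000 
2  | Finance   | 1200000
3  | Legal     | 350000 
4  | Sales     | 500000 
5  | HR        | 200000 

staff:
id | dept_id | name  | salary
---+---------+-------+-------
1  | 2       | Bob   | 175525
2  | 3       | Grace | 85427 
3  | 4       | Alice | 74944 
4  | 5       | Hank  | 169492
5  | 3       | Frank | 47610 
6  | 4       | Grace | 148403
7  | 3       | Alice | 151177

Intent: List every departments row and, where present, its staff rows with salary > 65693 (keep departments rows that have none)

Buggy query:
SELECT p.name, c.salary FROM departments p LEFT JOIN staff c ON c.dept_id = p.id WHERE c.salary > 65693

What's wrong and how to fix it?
Bug: Filtering c.salary in WHERE discards the NULL rows produced by LEFT JOIN, turning it into an inner join

Fix: Move the right-table condition into the ON clause so unmatched parents are kept

Corrected query:
SELECT p.name, c.salary FROM departments p LEFT JOIN staff c ON c.dept_id = p.id AND c.salary > 65693

Result:
name      | salary
----------+-------
Marketing | NULL  
Finance   | 175525
Legal     | 85427 
Legal     | 151177
Sales     | 74944 
Sales     | 148403
HR        | 169492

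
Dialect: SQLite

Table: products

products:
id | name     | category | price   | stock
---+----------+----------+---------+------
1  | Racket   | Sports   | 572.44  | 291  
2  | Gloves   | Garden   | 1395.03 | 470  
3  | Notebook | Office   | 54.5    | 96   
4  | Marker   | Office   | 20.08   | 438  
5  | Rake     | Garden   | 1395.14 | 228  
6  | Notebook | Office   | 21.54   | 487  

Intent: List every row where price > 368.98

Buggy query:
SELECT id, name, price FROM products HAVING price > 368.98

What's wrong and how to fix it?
Bug: This is a non-aggregate query (no GROUP BY, no aggregates), so in SQLite the HAVING clause is invalid here; a row-level condition belongs in WHERE

Fix: Use WHERE for row-level filtering

Corrected query:
SELECT id, name, price FROM products WHERE price > 368.98

Result:
id | name   | price  
---+--------+--------
1  | Racket | 572.44 
2  | Gloves | 1395.03
5  | Rake   | 1395.14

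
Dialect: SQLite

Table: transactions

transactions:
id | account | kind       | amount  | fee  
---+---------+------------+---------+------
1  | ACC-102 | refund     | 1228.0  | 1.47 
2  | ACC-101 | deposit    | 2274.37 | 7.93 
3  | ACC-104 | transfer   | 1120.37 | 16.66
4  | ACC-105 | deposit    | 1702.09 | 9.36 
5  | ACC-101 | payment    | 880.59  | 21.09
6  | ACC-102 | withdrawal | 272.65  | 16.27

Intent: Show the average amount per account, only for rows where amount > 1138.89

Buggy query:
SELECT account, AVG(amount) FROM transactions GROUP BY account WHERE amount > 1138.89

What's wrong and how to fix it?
Bug: WHERE cannot follow GROUP BY

Fix: Move the WHERE clause before GROUP BY

Corrected query:
SELECT account, AVG(amount) FROM transactions WHERE amount > 1138.89 GROUP BY account

Result:
account | AVG(amount)
--------+------------
ACC-101 | 2274.37    
ACC-102 | 1228       
ACC-105 | 1702.09    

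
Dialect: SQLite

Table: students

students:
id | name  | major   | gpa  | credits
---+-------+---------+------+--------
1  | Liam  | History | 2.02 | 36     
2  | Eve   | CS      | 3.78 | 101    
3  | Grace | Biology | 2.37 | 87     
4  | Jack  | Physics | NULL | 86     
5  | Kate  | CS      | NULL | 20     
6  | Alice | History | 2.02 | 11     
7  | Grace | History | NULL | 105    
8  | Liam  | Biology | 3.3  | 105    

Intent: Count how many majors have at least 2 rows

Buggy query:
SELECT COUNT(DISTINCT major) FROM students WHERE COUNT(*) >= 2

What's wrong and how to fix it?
Bug: WHERE filters individual rows, not groups, so a group-level COUNT is invalid there

Fix: Group first with HAVING COUNT(*) >= 2, then COUNT the resulting groups

Corrected query:
SELECT COUNT(*) FROM (SELECT major FROM students GROUP BY major HAVING COUNT(*) >= 2)

Result:
COUNT(*)
--------
3       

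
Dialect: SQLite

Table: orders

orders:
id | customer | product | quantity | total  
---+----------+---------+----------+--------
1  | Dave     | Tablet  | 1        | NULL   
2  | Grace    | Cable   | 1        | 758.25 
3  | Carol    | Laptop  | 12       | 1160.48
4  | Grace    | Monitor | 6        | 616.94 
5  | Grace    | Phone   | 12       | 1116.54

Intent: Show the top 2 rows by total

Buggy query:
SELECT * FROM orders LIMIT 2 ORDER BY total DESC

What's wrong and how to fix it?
Bug: LIMIT must come after ORDER BY

Fix: Swap the clauses: ORDER BY first, then LIMIT

Corrected query:
SELECT * FROM orders ORDER BY total DESC LIMIT 2

Result:
id | customer | product | quantity | total  
---+----------+---------+----------+--------
3  | Carol    | Laptop  | 12       | 1160.48
5  | Grace    | Phone   | 12       | 1116.54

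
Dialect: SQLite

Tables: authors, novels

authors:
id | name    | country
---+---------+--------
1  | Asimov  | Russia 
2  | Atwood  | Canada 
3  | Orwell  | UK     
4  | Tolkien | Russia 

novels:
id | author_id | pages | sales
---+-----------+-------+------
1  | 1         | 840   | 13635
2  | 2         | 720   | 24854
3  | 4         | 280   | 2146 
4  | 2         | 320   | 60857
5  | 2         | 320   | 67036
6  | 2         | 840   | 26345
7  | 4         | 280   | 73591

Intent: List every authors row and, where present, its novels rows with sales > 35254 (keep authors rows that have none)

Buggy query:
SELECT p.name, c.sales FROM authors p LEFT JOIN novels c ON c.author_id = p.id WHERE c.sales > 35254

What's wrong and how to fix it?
Bug: Filtering c.sales in WHERE discards the NULL rows produced by LEFT JOIN, turning it into an inner join

Fix: Move the right-table condition into the ON clause so unmatched parents are kept

Corrected query:
SELECT p.name, c.sales FROM authors p LEFT JOIN novels c ON c.author_id = p.id AND c.sales > 35254

Result:
name    | sales
--------+------
Asimov  | NULL 
Atwood  | 60857
Atwood  | 67036
Orwell  | NULL 
Tolkien | 73591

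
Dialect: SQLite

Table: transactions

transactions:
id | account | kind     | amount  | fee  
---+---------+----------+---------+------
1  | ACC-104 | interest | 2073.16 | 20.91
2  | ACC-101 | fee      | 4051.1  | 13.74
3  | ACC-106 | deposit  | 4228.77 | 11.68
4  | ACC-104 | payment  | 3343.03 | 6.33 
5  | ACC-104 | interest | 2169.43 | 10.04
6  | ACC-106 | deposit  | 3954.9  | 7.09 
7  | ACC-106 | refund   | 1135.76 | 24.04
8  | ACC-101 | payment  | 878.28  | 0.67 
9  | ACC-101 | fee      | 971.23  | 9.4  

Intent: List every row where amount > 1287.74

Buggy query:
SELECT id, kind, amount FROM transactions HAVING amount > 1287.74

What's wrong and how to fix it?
Bug: HAVING filters the output of aggregation, but this query has no GROUP BY and no aggregate functions, so SQLite rejects it (HAVING clause on a non-aggregate query); the condition here is per row

Fix: Replace HAVING with WHERE since the condition applies to individual rows

Corrected query:
SELECT id, kind, amount FROM transactions WHERE amount > 1287.74

Result:
id | kind     | amount 
---+----------+--------
1  | interest | 2073.16
2  | fee      | 4051.1 
3  | deposit  | 4228.77
4  | payment  | 3343.03
5  | interest | 2169.43
6  | deposit  | 3954.9 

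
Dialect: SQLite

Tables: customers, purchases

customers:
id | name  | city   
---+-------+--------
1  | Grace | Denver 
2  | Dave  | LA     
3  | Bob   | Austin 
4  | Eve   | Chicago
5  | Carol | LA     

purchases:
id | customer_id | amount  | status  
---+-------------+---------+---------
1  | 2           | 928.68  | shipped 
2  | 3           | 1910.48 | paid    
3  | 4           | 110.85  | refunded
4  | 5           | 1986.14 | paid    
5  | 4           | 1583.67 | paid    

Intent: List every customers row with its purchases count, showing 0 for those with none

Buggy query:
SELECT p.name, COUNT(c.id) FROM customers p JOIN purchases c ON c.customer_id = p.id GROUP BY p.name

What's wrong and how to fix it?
Bug: INNER JOIN drops customers rows that have no matching purchases rows

Fix: Use LEFT JOIN so parents without children still appear (COUNT(c.id) gives 0)

Corrected query:
SELECT p.name, COUNT(c.id) FROM customers p LEFT JOIN purchases c ON c.customer_id = p.id GROUP BY p.name

Result:
name  | COUNT(c.id)
------+------------
Bob   | 1          
Carol | 1          
Dave  | 1          
Eve   | 2          
Grace | 0          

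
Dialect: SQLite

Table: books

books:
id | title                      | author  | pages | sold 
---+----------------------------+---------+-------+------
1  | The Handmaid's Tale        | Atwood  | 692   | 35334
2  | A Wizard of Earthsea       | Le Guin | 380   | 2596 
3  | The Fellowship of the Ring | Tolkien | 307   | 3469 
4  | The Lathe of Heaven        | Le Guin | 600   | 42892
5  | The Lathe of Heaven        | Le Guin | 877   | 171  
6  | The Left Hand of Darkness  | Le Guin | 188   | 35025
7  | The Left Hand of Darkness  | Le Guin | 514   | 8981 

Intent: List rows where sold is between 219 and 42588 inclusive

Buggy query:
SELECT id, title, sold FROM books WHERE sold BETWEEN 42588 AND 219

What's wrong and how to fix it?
Bug: BETWEEN expects the lower bound first; with 42588 AND 219 the range is empty

Fix: Write BETWEEN 219 AND 42588

Corrected query:
SELECT id, title, sold FROM books WHERE sold BETWEEN 219 AND 42588

Result:
id | title                      | sold 
---+----------------------------+------
1  | The Handmaid's Tale        | 35334
2  | A Wizard of Earthsea       | 2596 
3  | The Fellowship of the Ring | 3469 
6  | The Left Hand of Darkness  | 35025
7  | The Left Hand of Darkness  | 8981 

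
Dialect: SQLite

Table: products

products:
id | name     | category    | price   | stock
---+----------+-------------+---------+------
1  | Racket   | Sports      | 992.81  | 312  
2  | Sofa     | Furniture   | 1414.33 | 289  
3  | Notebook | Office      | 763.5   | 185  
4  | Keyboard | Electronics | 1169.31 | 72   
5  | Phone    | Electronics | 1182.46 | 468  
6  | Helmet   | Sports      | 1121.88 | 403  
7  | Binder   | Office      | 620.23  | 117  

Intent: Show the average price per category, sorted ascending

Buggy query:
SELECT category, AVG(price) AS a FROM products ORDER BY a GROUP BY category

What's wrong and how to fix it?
Bug: ORDER BY appears before GROUP BY; SQL clause order requires GROUP BY first

Fix: Reorder: SELECT … FROM … GROUP BY … ORDER BY …

Corrected query:
SELECT category, AVG(price) AS a FROM products GROUP BY category ORDER BY a

Result:
category    | a       
------------+---------
Office      | 691.865 
Sports      | 1057.345
Electronics | 1175.885
Furniture   | 1414.33 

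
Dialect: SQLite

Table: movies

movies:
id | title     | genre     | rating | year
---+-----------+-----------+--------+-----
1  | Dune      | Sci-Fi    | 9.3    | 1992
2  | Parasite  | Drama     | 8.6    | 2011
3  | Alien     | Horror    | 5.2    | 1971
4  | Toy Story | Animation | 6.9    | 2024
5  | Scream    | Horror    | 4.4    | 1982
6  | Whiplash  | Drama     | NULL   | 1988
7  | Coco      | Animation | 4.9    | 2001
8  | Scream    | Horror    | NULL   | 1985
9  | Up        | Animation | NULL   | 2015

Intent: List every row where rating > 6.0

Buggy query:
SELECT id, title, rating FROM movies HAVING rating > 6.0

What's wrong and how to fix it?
Bug: HAVING filters the output of aggregation, but this query has no GROUP BY and no aggregate functions, so SQLite rejects it (HAVING clause on a non-aggregate query); the condition here is per row

Fix: Replace HAVING with WHERE since the condition applies to individual rows

Corrected query:
SELECT id, title, rating FROM movies WHERE rating > 6.0

Result:
id | title     | rating
---+-----------+-------
1  | Dune      | 9.3   
2  | Parasite  | 8.6   
4  | Toy Story | 6.9   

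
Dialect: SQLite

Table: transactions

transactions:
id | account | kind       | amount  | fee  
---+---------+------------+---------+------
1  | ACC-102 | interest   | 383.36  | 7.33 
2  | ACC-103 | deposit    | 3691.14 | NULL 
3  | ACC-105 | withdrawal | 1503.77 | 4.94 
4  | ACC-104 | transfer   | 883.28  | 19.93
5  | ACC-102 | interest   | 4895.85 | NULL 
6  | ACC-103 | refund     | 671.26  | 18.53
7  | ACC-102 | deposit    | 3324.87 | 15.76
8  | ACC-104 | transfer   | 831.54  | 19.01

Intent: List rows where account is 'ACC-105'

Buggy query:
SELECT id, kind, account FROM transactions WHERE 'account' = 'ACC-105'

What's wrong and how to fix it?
Bug: 'account' in single quotes is a string literal, not the column; the comparison is literal-vs-literal and never true

Fix: Remove the quotes around the column name (or use double quotes for an identifier)

Corrected query:
SELECT id, kind, account FROM transactions WHERE account = 'ACC-105'

Result:
id | kind       | account
---+------------+--------
3  | withdrawal | ACC-105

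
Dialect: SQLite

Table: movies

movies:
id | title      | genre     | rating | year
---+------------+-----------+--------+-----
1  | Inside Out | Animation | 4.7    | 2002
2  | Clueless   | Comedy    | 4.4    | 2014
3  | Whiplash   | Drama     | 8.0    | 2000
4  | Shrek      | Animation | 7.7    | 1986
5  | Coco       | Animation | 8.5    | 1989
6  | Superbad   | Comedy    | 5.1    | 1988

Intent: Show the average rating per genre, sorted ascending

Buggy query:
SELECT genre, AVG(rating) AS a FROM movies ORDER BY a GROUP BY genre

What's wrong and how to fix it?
Bug: ORDER BY appears before GROUP BY; SQL clause order requires GROUP BY first

Fix: Move ORDER BY to the end, after GROUP BY

Corrected query:
SELECT genre, AVG(rating) AS a FROM movies GROUP BY genre ORDER BY a

Result:
genre     | a       
----------+---------
Comedy    | 4.75    
Animation | 6.966667
Drama     | 8       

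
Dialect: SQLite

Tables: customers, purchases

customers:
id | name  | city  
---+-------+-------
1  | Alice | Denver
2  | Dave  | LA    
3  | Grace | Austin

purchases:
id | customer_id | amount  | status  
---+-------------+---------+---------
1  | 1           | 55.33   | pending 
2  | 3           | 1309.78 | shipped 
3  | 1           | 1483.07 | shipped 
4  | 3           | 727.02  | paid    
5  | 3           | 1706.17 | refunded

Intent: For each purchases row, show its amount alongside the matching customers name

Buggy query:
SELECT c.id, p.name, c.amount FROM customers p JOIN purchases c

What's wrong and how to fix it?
Bug: Missing join condition: each purchases row is matched to all customers rows instead of just its own

Fix: Add ON c.customer_id = p.id to the JOIN

Corrected query:
SELECT c.id, p.name, c.amount FROM customers p JOIN purchases c ON c.customer_id = p.id

Result:
id | name  | amount 
---+-------+--------
1  | Alice | 55.33  
2  | Grace | 1309.78
3  | Alice | 1483.07
4  | Grace | 727.02 
5  | Grace | 1706.17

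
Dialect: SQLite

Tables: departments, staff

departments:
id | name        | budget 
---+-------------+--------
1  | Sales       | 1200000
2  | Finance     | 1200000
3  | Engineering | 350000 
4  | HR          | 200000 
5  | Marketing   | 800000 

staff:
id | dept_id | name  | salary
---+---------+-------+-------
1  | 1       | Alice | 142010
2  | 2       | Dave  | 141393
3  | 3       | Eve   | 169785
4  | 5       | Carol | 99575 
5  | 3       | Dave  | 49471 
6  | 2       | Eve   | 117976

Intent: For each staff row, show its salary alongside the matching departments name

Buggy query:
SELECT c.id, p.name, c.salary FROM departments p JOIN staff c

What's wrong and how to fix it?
Bug: Missing join condition: each staff row is matched to all departments rows instead of just its own

Fix: Specify the join condition linking the foreign key to the parent id

Corrected query:
SELECT c.id, p.name, c.salary FROM departments p JOIN staff c ON c.dept_id = p.id

Result:
id | name        | salary
---+-------------+-------
1  | Sales       | 142010
2  | Finance     | 141393
3  | Engineering | 169785
4  | Marketing   | 99575 
5  | Engineering | 49471 
6  | Finance     | 117976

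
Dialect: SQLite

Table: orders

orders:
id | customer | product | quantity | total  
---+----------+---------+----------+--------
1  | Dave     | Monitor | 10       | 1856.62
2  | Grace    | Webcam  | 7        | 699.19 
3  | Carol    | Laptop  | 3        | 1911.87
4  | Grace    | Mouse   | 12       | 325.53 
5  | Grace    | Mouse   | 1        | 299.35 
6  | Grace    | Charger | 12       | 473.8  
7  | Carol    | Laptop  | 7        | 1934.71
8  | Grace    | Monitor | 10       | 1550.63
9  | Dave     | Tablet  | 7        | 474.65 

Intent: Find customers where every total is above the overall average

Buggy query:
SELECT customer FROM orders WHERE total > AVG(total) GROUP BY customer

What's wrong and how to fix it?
Bug: AVG() is an aggregate; it can't sit directly in WHERE

Fix: Use a subquery for AVG and a HAVING MIN(...) filter so the condition holds for every row in the group

Corrected query:
SELECT customer FROM orders GROUP BY customer HAVING MIN(total) > (SELECT AVG(total) FROM orders)

Result:
customer
--------
Carol   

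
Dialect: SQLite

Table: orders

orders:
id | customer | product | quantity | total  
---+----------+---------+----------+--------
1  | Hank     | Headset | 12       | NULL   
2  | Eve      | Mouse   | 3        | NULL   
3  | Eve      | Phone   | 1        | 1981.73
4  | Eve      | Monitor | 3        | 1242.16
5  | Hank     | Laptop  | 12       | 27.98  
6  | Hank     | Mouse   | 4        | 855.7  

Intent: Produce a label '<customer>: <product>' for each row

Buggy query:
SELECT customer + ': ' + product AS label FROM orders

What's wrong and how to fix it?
Bug: '+' is numeric addition; on text columns SQLite converts them to 0 instead of concatenating

Fix: Use the || operator for string concatenation

Corrected query:
SELECT customer || ': ' || product AS label FROM orders

Result:
label        
-------------
Hank: Headset
Eve: Mouse   
Eve: Phone   
Eve: Monitor 
Hank: Laptop 
Hank: Mouse  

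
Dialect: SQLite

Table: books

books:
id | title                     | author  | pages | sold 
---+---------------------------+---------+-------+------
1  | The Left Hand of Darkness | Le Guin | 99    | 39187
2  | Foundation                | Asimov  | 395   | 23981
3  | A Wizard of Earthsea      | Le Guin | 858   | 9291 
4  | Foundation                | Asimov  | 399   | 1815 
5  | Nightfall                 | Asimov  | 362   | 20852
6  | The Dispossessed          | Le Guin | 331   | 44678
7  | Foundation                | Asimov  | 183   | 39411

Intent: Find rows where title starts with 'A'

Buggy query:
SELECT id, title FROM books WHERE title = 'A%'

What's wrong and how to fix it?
Bug: '=' compares the literal string including the % character; pattern matching needs LIKE

Fix: Replace '=' with LIKE so 'A%' is treated as a pattern

Corrected query:
SELECT id, title FROM books WHERE title LIKE 'A%'

Result:
id | title               
---+---------------------
3  | A Wizard of Earthsea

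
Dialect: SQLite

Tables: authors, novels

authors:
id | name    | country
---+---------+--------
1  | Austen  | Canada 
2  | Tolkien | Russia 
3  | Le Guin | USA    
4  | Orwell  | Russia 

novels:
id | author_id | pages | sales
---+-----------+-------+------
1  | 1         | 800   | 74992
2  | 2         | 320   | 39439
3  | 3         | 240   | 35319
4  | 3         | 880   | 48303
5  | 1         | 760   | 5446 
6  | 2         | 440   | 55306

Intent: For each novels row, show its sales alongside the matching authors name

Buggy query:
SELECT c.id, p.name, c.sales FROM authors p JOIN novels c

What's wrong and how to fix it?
Bug: Missing join condition: each novels row is matched to all authors rows instead of just its own

Fix: Specify the join condition linking the foreign key to the parent id

Corrected query:
SELECT c.id, p.name, c.sales FROM authors p JOIN novels c ON c.author_id = p.id

Result:
id | name    | sales
---+---------+------
1  | Austen  | 74992
2  | Tolkien | 39439
3  | Le Guin | 35319
4  | Le Guin | 48303
5  | Austen  | 5446 
6  | Tolkien | 55306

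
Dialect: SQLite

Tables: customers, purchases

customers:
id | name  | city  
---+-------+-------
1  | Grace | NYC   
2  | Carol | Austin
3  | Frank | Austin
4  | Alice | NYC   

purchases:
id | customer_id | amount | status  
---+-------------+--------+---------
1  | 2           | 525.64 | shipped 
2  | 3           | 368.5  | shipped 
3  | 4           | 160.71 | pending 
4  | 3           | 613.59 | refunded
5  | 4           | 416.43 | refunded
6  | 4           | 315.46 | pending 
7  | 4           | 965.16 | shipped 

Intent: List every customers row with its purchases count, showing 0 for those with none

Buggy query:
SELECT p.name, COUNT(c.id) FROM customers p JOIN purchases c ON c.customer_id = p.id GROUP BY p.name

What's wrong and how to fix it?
Bug: INNER JOIN drops customers rows that have no matching purchases rows

Fix: Use LEFT JOIN so parents without children still appear (COUNT(c.id) gives 0)

Corrected query:
SELECT p.name, COUNT(c.id) FROM customers p LEFT JOIN purchases c ON c.customer_id = p.id GROUP BY p.name

Result:
name  | COUNT(c.id)
------+------------
Alice | 4          
Carol | 1          
Frank | 2          
Grace | 0          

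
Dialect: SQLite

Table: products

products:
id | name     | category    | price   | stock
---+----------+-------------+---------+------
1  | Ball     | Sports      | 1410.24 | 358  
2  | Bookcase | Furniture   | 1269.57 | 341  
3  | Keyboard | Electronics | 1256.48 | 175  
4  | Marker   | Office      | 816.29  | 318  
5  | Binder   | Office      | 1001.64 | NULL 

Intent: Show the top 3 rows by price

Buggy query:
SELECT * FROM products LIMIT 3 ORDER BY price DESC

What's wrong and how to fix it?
Bug: ORDER BY cannot follow LIMIT; LIMIT is the final clause

Fix: Sort with ORDER BY, then apply LIMIT

Corrected query:
SELECT * FROM products ORDER BY price DESC LIMIT 3

Result:
id | name     | category    | price   | stock
---+----------+-------------+---------+------
1  | Ball     | Sports      | 1410.24 | 358  
2  | Bookcase | Furniture   | 1269.57 | 341  
3  | Keyboard | Electronics | 1256.48 | 175  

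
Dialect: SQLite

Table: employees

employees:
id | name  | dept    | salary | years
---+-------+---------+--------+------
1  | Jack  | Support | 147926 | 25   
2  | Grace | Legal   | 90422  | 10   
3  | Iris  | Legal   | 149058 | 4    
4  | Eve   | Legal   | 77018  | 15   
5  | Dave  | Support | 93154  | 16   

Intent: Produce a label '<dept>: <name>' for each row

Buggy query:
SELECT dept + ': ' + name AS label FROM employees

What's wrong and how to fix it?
Bug: SQLite uses || for string concatenation; + coerces text to numbers (yielding 0)

Fix: Replace + with || to concatenate text

Corrected query:
SELECT dept || ': ' || name AS label FROM employees

Result:
label        
-------------
Support: Jack
Legal: Grace 
Legal: Iris  
Legal: Eve   
Support: Dave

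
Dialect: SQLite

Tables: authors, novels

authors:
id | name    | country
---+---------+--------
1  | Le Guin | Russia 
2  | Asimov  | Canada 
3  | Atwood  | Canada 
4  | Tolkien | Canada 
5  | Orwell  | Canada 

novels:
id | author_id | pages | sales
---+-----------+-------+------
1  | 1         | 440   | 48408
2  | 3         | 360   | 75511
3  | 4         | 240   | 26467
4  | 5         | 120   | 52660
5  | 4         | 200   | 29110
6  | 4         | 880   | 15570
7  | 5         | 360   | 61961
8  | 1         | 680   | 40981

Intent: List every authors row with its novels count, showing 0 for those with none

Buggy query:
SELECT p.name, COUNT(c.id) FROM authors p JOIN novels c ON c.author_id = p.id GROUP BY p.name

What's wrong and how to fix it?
Bug: INNER JOIN drops authors rows that have no matching novels rows

Fix: Switch to LEFT JOIN to retain unmatched parent rows

Corrected query:
SELECT p.name, COUNT(c.id) FROM authors p LEFT JOIN novels c ON c.author_id = p.id GROUP BY p.name

Result:
name    | COUNT(c.id)
--------+------------
Asimov  | 0          
Atwood  | 1          
Le Guin | 2          
Orwell  | 2          
Tolkien | 3          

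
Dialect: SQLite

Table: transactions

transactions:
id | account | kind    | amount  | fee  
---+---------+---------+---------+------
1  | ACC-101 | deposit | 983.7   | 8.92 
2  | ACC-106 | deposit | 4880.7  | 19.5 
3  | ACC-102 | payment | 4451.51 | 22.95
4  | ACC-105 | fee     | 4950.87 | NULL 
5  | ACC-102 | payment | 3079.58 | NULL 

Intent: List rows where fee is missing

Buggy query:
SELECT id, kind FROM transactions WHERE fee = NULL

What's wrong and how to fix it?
Bug: Comparing to NULL with '=' never matches; NULL = NULL is unknown, not true

Fix: Use IS NULL to test for NULL

Corrected query:
SELECT id, kind FROM transactions WHERE fee IS NULL

Result:
id | kind   
---+--------
4  | fee    
5  | payment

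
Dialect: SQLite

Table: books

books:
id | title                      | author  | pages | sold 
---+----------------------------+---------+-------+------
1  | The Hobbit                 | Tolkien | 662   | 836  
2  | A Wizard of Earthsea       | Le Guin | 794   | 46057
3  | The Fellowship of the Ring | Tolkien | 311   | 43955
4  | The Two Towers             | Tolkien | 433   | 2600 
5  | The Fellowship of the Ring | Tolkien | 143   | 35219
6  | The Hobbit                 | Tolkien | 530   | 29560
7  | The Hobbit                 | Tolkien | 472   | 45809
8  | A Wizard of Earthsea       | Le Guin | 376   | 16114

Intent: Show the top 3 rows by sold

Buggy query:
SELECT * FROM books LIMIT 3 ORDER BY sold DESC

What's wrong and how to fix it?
Bug: LIMIT must come after ORDER BY

Fix: Swap the clauses: ORDER BY first, then LIMIT

Corrected query:
SELECT * FROM books ORDER BY sold DESC LIMIT 3

Result:
id | title                      | author  | pages | sold 
---+----------------------------+---------+-------+------
2  | A Wizard of Earthsea       | Le Guin | 794   | 46057
7  | The Hobbit                 | Tolkien | 472   | 45809
3  | The Fellowship of the Ring | Tolkien | 311   | 43955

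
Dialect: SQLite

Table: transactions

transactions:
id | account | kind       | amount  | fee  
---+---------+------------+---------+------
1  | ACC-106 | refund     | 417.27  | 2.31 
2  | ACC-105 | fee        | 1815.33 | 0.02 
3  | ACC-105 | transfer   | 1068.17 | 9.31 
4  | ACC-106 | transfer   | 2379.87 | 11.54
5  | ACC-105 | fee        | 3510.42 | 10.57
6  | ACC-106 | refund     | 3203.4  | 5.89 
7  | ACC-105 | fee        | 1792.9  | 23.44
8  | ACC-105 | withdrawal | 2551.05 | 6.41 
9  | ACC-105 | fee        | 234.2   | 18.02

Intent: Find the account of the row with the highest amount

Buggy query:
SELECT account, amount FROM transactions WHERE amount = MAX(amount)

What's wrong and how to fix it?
Bug: WHERE is evaluated per row; an aggregate over the whole table isn't defined there

Fix: Use a subquery: WHERE amount = (SELECT MAX(amount) FROM transactions)

Corrected query:
SELECT account, amount FROM transactions WHERE amount = (SELECT MAX(amount) FROM transactions)

Result:
account | amount 
--------+--------
ACC-105 | 3510.42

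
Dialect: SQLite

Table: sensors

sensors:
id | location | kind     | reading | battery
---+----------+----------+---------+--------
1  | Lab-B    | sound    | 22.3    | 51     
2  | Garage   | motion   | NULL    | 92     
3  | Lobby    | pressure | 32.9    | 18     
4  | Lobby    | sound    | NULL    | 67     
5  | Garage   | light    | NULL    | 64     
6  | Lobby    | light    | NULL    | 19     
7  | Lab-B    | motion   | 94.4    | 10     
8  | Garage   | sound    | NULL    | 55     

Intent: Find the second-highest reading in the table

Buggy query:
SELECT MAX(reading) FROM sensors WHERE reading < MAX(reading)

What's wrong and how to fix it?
Bug: The inner MAX is an aggregate inside WHERE, which is not allowed

Fix: Compute the overall MAX in a subquery, then take MAX of rows below it

Corrected query:
SELECT MAX(reading) FROM sensors WHERE reading < (SELECT MAX(reading) FROM sensors)

Result:
MAX(reading)
------------
32.9        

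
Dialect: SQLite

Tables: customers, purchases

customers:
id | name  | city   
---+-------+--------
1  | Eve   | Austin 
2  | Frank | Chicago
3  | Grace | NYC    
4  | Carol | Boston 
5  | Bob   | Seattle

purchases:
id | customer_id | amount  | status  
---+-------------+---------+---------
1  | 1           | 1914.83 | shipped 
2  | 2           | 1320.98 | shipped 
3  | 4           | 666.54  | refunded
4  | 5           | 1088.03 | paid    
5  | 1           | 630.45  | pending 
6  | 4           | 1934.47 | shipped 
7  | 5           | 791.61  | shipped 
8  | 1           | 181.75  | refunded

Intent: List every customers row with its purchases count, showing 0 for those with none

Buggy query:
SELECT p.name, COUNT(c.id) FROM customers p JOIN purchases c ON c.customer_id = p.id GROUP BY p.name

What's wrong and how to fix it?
Bug: An inner join excludes parents with zero children

Fix: Switch to LEFT JOIN to retain unmatched parent rows

Corrected query:
SELECT p.name, COUNT(c.id) FROM customers p LEFT JOIN purchases c ON c.customer_id = p.id GROUP BY p.name

Result:
name  | COUNT(c.id)
------+------------
Bob   | 2          
Carol | 2          
Eve   | 3          
Frank | 1          
Grace | 0          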